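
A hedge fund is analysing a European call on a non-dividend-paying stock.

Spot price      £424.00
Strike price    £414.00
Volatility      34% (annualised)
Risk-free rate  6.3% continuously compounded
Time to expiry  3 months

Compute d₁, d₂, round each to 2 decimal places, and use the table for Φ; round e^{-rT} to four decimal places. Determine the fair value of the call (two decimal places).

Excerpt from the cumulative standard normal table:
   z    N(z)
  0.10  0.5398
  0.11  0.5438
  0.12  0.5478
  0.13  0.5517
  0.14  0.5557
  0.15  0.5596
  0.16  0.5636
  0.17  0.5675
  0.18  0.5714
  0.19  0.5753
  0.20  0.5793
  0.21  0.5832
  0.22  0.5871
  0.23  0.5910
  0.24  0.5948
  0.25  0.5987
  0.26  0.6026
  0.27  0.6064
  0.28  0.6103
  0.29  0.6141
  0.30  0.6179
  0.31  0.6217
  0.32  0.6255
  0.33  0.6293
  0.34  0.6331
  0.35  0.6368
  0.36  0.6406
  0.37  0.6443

£37.15

T = 0.25;  σ√T = 0.1700
d₁ = [ln(424/414) + (0.063 + ½·0.34²)·0.25] / (σ√T) = (0.0239 + 0.0302) / 0.1700 = 0.3180 → 0.32
d₂ = 0.3180 − 0.1700 = 0.1480 → 0.15
exp(−rT) = exp(−0.063·0.25) = 0.9844
C = 424·N(0.32) − 414·0.9844·N(0.15) = 424·0.6255 − 414·0.9844·0.5596 = 265.2120 − 228.0603 = 37.1517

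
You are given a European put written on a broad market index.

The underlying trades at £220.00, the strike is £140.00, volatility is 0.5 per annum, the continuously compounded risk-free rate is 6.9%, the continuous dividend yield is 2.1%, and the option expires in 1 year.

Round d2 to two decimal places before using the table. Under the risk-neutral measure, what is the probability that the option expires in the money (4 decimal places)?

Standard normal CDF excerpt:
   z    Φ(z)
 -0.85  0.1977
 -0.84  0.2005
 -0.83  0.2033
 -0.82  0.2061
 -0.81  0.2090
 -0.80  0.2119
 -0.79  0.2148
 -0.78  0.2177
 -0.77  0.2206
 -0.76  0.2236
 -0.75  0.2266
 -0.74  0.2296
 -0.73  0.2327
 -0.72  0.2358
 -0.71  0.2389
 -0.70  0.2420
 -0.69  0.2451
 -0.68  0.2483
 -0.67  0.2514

σ√T = 0.5 × 1.0000 = 0.5000
ln(S/K) + (r − q + σ²/2)T = ln(220/140) + (0.069 − 0.021 + 0.5²/2)·1 = 0.4520 + 0.1730 = 0.6250
d₁ = 0.6250 / 0.5000 = 1.2500 ⇒ 1.25
d₂ = d₁ − σ√T = 1.2500 − 0.5000 = 0.7500 ⇒ 0.75
Risk-neutral Pr[S_T < K] = N(−d₂) = N(-0.75) = 0.2266

0.2266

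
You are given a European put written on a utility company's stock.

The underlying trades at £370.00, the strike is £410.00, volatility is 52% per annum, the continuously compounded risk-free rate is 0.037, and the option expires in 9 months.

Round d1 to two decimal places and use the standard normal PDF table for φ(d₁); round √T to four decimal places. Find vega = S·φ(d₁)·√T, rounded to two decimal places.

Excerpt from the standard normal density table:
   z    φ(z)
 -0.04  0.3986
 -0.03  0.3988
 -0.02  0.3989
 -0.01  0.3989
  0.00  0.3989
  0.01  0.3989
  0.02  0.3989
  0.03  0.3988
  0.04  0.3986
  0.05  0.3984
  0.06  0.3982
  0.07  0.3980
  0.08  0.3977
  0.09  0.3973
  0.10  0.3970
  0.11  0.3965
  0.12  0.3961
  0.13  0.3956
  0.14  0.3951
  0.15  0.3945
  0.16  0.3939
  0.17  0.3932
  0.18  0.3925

127.59

σ√T = 0.52·√0.75 = 0.4503
d₁ = [ln(370/410) + (0.037 + 0.52²/2)·0.75] / 0.4503 = [-0.1027 + 0.1292] / 0.4503 = 0.0588 ⇒ 0.06
√T = √0.75 = 0.8660
φ(d₁) = φ(0.06) = 0.3982
vega = S·φ(d₁)·√T = 370·0.3982·0.8660 = 127.5912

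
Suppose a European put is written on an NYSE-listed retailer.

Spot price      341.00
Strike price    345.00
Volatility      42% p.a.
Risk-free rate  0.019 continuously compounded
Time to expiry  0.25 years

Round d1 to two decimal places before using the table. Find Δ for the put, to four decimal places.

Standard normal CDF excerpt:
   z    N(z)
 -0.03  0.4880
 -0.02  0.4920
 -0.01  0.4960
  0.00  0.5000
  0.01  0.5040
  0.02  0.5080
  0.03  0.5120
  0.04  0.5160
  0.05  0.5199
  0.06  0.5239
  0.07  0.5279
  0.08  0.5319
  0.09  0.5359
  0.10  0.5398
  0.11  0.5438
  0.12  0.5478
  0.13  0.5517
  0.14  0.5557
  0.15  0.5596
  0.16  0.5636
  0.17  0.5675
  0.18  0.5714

T = 0.25;  σ√T = 0.2100
d₁ = [ln(341/345) + (0.019 + ½·0.42²)·0.25] / (σ√T) = (-0.0117 + 0.0268) / 0.2100 = 0.0721 which rounds to 0.07
N(d₁) = N(0.07) = 0.5279
Δ_put = N(d₁) − 1 = 0.5279 − 1 = -0.4721

-0.4721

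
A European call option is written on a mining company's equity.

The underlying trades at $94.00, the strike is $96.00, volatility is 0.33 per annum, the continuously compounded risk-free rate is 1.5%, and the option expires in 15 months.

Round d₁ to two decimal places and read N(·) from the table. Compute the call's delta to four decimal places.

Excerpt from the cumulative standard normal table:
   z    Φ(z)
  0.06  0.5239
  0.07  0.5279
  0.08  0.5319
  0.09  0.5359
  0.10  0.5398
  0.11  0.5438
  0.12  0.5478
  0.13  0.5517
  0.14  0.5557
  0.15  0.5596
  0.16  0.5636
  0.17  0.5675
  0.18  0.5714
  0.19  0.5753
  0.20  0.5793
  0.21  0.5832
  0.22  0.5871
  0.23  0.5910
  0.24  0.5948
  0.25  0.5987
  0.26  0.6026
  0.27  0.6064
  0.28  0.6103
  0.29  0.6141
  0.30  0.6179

0.5714

T = 1.25;  σ√T = 0.3690
d₁ = [ln(94/96) + (0.015 + ½·0.33²)·1.25] / (σ√T) = (-0.0211 + 0.0868) / 0.3690 = 0.1782 ⇒ 0.18
N(d₁) = N(0.18) = 0.5714
Δ_call = N(d₁) = 0.5714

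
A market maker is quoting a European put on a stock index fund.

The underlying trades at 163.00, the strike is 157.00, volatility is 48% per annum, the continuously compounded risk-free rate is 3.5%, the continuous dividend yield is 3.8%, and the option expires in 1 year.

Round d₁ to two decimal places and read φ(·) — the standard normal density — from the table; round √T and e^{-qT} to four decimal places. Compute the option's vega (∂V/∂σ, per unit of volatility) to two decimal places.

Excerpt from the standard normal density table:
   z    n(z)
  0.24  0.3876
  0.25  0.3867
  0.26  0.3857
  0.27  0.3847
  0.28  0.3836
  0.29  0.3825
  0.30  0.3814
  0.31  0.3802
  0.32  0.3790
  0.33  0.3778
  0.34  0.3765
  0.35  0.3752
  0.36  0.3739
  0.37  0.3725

59.66

T = 1;  σ√T = 0.4800
d₁ = [ln(163/157) + (0.035 − 0.038 + 0.48²/2)·1] / 0.4800 = [0.0375 + 0.1122] / 0.4800 = 0.3119 ⇒ 0.31
√T = √1 = 1.0000
φ(d₁) = φ(0.31) = 0.3802
exp(−qT) = exp(−0.038·1) = 0.9627
vega = S·exp(−qT)·φ(d₁)·√T = 163·0.9627·0.3802·1.0000 = 59.6610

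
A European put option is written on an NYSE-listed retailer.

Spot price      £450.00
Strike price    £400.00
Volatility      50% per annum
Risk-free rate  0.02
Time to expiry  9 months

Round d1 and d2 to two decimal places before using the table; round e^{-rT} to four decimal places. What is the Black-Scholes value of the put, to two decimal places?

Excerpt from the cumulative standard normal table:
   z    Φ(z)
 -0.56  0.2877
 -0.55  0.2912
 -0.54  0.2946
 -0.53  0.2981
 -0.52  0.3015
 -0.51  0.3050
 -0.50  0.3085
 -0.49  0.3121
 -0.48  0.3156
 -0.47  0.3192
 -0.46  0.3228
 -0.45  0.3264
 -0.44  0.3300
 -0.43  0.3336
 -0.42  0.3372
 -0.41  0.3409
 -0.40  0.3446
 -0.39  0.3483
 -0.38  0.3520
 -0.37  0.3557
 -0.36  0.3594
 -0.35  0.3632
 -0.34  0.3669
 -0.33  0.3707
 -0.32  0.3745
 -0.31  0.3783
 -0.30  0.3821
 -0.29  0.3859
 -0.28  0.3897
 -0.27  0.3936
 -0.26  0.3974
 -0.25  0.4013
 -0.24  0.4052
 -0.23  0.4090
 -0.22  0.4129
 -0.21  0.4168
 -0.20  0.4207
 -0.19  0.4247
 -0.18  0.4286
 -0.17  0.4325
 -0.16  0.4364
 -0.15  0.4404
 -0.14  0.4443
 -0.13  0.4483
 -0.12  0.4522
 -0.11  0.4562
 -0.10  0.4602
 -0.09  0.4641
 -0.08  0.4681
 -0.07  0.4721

£47.20

σ√T = 0.5·√0.75 = 0.4330
ln(S/K) + (r + σ²/2)T = ln(450/400) + (0.02 + 0.5²/2)·0.75 = 0.1178 + 0.1087 = 0.2265
d₁ = 0.2265 / 0.4330 = 0.5232 which rounds to 0.52
d₂ = d₁ − σ√T = 0.5232 − 0.4330 = 0.0901 which rounds to 0.09
exp(−rT) = exp(−0.02·0.75) = 0.9851
N(−d₂) = N(-0.09) = 0.4641;  N(−d₁) = N(-0.52) = 0.3015
P = 400·0.9851·0.4641 − 450·0.3015 = 182.8740 − 135.6750 = 47.1990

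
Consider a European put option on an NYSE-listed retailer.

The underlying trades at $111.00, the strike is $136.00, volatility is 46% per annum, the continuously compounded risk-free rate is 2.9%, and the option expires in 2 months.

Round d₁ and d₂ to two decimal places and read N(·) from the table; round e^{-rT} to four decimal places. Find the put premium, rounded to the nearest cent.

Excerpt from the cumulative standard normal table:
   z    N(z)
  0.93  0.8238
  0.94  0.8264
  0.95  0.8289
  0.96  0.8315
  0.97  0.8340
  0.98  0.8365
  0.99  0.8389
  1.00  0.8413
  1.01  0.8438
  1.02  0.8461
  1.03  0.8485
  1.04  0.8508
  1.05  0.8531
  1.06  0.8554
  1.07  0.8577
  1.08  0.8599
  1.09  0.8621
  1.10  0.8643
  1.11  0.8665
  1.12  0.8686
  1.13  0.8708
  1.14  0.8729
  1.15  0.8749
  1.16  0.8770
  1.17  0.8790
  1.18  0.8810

$26.12

σ√T = 0.46 × 0.4082 = 0.1878
d₁ = [ln(111/136) + (0.029 + ½·0.46²)·0.1667] / (σ√T) = (-0.2031 + 0.0225) / 0.1878 = -0.9620 ≈ -0.96
d₂ = -0.9620 − 0.1878 = -1.1498 ≈ -1.15
e^(−rT) = e^(−0.029·0.1667) = 0.9952
N(−d₂) = N(1.15) = 0.8749;  N(−d₁) = N(0.96) = 0.8315
P = 136·0.9952·0.8749 − 111·0.8315 = 118.4153 − 92.2965 = 26.1188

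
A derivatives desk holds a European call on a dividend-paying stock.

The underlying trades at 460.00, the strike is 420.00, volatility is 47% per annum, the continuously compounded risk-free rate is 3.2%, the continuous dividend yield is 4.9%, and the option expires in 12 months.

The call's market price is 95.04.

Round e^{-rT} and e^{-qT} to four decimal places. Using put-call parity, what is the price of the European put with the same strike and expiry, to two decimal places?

63.80

e^(−qT) = e^(−0.049·1) = 0.9522;  e^(−rT) = e^(−0.032·1) = 0.9685
Put-call parity: C − P = S·e^(−qT) − K·e^(−rT) = 460·0.9522 − 420·0.9685 = 438.0120 − 406.7700 = 31.2420
P = C − (C − P) = 95.04 − (31.2420) = 63.7980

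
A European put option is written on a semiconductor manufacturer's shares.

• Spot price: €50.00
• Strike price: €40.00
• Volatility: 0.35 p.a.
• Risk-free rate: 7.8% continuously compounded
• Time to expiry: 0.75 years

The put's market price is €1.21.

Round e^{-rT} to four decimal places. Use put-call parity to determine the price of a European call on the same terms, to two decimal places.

e^(−rT) = e^(−0.078·0.75) = 0.9432
Put-call parity: C − P = S − K·e^(−rT) = 50 − 40·0.9432 = 50 − 37.7280 = 12.2720
C = P + (C − P) = 1.21 + (12.2720) = 13.4820

€13.48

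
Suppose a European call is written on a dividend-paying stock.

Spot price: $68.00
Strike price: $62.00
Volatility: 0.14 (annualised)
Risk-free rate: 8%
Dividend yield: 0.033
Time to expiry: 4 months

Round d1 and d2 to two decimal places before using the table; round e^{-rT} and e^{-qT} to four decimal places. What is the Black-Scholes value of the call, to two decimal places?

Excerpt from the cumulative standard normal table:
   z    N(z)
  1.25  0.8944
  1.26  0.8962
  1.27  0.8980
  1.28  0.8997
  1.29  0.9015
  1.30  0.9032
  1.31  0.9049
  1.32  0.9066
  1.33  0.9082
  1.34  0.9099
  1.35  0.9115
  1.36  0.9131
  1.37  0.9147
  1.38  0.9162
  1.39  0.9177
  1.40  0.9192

$7.10

T = 0.3333;  σ√T = 0.0808
d₁ = [ln(68/62) + (0.08 − 0.033 + 0.14²/2)·0.3333] / 0.0808 = [0.0924 + 0.0189] / 0.0808 = 1.3771 ≈ 1.38
d₂ = d₁ − σ√T = 1.3771 − 0.0808 = 1.2962 ≈ 1.30
e^(−qT) = e^(−0.033·0.3333) = 0.9891;  e^(−rT) = e^(−0.08·0.3333) = 0.9737
C = 68·0.9891·N(1.38) − 62·0.9737·N(1.30) = 68·0.9891·0.9162 − 62·0.9737·0.9032 = 61.6225 − 54.5256 = 7.0969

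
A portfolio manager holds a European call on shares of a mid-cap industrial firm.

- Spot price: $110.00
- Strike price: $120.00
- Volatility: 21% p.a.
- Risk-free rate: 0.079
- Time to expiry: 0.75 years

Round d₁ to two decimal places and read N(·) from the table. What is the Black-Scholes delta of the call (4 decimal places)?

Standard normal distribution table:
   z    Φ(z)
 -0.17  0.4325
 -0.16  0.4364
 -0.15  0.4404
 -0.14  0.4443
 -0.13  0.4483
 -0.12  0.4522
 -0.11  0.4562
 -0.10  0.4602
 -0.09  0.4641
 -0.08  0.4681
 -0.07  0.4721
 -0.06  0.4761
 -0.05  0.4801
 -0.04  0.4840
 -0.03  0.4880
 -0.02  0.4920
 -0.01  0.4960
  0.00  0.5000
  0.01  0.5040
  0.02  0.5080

σ√T = 0.21·√0.75 = 0.1819
d₁ = [ln(110/120) + (0.079 + ½·0.21²)·0.75] / (σ√T) = (-0.0870 + 0.0758) / 0.1819 = -0.0617 which rounds to -0.06
N(d₁) = N(-0.06) = 0.4761
Δ_call = N(d₁) = 0.4761

0.4761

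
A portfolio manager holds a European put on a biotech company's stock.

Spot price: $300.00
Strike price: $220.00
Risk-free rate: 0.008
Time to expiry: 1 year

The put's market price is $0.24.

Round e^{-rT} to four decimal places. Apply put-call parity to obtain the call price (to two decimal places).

$82.00

exp(−rT) = exp(−0.008·1) = 0.9920
Put-call parity: C − P = S − K·e^(−rT) = 300 − 220·0.9920 = 300 − 218.2400 = 81.7600
C = P + (C − P) = 0.24 + (81.7600) = 82.0000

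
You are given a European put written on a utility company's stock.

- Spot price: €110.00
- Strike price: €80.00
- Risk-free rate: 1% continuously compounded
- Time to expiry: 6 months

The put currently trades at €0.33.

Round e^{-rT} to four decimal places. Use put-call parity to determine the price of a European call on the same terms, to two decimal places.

exp(−rT) = exp(−0.01·0.5) = 0.9950
Put-call parity: C − P = S − K·e^(−rT) = 110 − 80·0.9950 = 110 − 79.6000 = 30.4000
C = P + (C − P) = 0.33 + (30.4000) = 30.7300

€30.73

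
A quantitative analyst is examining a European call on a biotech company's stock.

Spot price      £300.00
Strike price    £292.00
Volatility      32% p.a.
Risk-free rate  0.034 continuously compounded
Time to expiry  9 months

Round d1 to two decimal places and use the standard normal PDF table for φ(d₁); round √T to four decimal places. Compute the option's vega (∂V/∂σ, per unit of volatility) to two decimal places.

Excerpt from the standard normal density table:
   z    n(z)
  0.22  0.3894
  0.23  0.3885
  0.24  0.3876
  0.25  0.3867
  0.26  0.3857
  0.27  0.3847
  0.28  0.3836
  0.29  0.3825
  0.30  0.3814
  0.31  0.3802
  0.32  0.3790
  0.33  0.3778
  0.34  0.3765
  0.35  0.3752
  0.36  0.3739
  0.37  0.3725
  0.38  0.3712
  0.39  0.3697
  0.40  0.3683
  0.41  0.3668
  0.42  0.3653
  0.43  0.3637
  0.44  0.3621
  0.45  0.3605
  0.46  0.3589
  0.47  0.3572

σ√T = 0.32·√0.75 = 0.2771
d₁ = [ln(300/292) + (0.034 + 0.32²/2)·0.75] / 0.2771 = [0.0270 + 0.0639] / 0.2771 = 0.3281 → 0.33
√T = √0.75 = 0.8660
φ(d₁) = φ(0.33) = 0.3778
vega = S·φ(d₁)·√T = 300·0.3778·0.8660 = 98.1524

98.15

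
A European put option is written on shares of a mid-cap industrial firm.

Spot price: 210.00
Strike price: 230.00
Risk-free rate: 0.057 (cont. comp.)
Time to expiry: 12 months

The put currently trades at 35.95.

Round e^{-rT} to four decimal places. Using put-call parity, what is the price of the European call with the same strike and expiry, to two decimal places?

e^(−rT) = e^(−0.057·1) = 0.9446
Put-call parity: C − P = S − K·e^(−rT) = 210 − 230·0.9446 = 210 − 217.2580 = -7.2580
C = P + (C − P) = 35.95 + (-7.2580) = 28.6920

28.69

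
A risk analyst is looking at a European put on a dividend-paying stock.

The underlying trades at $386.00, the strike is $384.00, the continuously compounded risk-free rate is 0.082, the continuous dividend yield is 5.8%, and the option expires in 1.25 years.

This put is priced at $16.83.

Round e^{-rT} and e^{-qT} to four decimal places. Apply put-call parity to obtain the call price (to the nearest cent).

e^(−qT) = e^(−0.058·1.25) = 0.9301;  e^(−rT) = e^(−0.082·1.25) = 0.9026
Put-call parity: C − P = S·e^(−qT) − K·e^(−rT) = 386·0.9301 − 384·0.9026 = 359.0186 − 346.5984 = 12.4202
C = P + (C − P) = 16.83 + (12.4202) = 29.2502

$29.25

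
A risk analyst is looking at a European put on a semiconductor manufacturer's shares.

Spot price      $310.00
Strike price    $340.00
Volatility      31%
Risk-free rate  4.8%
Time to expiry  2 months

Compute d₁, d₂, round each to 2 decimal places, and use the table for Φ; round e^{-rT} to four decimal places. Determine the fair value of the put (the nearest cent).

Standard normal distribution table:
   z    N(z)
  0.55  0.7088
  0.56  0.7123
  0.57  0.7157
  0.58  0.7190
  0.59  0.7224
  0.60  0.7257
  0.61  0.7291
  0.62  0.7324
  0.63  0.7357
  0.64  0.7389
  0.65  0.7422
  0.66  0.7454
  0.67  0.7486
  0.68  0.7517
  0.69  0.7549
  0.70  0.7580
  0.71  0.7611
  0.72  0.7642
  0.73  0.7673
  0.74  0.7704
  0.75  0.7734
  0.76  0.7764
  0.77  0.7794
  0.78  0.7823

T = 0.1667;  σ√T = 0.1266
d₁ = [ln(310/340) + (0.048 + ½·0.31²)·0.1667] / (σ√T) = (-0.0924 + 0.0160) / 0.1266 = -0.6034 which rounds to -0.60
d₂ = -0.6034 − 0.1266 = -0.7300 which rounds to -0.73
e^(−rT) = e^(−0.048·0.1667) = 0.9920
N(−d₂) = N(0.73) = 0.7673;  N(−d₁) = N(0.60) = 0.7257
P = 340·0.9920·0.7673 − 310·0.7257 = 258.7949 − 224.9670 = 33.8279

$33.83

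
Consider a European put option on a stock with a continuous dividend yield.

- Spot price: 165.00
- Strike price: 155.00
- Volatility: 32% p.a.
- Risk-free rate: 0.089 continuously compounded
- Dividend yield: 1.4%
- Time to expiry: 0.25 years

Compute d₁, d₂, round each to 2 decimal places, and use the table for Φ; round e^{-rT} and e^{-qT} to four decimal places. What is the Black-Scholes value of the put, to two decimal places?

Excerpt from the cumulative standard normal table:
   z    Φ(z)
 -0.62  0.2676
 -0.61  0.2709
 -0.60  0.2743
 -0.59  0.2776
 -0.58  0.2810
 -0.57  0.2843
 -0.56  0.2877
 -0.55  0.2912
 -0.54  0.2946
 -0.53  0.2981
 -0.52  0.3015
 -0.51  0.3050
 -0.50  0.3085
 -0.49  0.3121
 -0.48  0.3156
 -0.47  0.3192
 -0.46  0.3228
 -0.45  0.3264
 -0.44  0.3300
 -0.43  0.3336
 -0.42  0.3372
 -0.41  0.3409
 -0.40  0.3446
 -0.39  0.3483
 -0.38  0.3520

4.93

σ√T = 0.32·√0.25 = 0.1600
ln(S/K) + (r − q + σ²/2)T = ln(165/155) + (0.089 − 0.014 + 0.32²/2)·0.25 = 0.0625 + 0.0316 = 0.0941
d₁ = 0.0941 / 0.1600 = 0.5879 ≈ 0.59
d₂ = d₁ − σ√T = 0.5879 − 0.1600 = 0.4279 ≈ 0.43
e^(−qT) = e^(−0.014·0.25) = 0.9965;  e^(−rT) = e^(−0.089·0.25) = 0.9780
N(−d₂) = N(-0.43) = 0.3336;  N(−d₁) = N(-0.59) = 0.2776
P = 155·0.9780·0.3336 − 165·0.9965·0.2776 = 50.5704 − 45.6437 = 4.9267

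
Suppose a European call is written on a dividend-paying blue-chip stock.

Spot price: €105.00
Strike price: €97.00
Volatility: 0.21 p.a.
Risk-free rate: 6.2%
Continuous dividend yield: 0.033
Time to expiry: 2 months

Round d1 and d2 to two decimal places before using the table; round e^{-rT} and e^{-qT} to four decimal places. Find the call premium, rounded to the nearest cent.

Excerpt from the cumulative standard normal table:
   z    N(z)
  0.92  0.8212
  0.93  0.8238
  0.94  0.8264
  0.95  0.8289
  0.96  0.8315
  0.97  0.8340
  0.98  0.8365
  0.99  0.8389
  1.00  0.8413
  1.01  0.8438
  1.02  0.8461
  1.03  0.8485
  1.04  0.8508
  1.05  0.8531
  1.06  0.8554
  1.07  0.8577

T = 0.1667;  σ√T = 0.0857
d₁ = [ln(105/97) + (0.062 − 0.033 + ½·0.21²)·0.1667] / (σ√T) = (0.0792 + 0.0085) / 0.0857 = 1.0236 → 1.02
d₂ = 1.0236 − 0.0857 = 0.9379 → 0.94
exp(−qT) = exp(−0.033·0.1667) = 0.9945;  exp(−rT) = exp(−0.062·0.1667) = 0.9897
N(d₁) = N(1.02) = 0.8461;  N(d₂) = N(0.94) = 0.8264
C = 105·0.9945·0.8461 − 97·0.9897·0.8264 = 88.3519 − 79.3351 = 9.0167

€9.02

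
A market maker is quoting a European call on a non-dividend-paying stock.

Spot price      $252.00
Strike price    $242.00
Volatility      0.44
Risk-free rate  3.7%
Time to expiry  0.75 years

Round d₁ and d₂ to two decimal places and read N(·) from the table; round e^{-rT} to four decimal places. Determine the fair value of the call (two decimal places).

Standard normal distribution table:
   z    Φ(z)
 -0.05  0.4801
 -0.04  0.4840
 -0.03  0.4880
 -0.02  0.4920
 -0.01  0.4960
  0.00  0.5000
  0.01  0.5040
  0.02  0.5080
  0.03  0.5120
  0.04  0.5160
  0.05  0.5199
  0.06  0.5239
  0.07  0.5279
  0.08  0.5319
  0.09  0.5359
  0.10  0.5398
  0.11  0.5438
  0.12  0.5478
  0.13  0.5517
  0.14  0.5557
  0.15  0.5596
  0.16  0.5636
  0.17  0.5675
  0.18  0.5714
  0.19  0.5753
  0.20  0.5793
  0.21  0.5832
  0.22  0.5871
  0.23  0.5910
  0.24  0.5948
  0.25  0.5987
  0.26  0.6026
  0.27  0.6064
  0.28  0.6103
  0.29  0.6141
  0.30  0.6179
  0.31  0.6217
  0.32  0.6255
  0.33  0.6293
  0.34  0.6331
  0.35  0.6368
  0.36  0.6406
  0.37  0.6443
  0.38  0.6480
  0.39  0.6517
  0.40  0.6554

T = 0.75;  σ√T = 0.3811
ln(S/K) + (r + σ²/2)T = ln(252/242) + (0.037 + 0.44²/2)·0.75 = 0.0405 + 0.1003 = 0.1408
d₁ = 0.1408 / 0.3811 = 0.3696 which rounds to 0.37
d₂ = d₁ − σ√T = 0.3696 − 0.3811 = -0.0114 which rounds to -0.01
exp(−rT) = exp(−0.037·0.75) = 0.9726
N(d₁) = N(0.37) = 0.6443;  N(d₂) = N(-0.01) = 0.4960
C = 252·0.6443 − 242·0.9726·0.4960 = 162.3636 − 116.7431 = 45.6205

$45.62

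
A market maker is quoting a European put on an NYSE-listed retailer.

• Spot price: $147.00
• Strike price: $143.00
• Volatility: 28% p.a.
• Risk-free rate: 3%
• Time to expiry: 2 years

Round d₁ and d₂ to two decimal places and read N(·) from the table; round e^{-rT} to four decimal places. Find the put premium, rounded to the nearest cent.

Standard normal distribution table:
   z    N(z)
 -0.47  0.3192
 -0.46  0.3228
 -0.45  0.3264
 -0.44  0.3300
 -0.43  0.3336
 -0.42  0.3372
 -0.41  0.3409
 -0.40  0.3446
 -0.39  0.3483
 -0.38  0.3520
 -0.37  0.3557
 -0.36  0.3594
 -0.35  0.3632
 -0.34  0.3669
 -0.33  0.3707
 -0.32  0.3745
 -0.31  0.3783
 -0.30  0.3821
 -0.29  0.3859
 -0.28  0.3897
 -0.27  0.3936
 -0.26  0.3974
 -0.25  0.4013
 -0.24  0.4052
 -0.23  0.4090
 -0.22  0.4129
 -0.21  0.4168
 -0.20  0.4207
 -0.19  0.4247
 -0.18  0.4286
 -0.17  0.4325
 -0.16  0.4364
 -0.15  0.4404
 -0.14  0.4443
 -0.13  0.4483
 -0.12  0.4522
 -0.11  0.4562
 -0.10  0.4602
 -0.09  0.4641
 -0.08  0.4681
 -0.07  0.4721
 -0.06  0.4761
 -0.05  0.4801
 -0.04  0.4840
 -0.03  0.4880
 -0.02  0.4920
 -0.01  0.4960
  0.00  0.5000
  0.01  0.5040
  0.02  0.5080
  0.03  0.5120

$16.69

T = 2;  σ√T = 0.3960
d₁ = [ln(147/143) + (0.03 + 0.28²/2)·2] / 0.3960 = [0.0276 + 0.1384] / 0.3960 = 0.4192 ⇒ 0.42
d₂ = d₁ − σ√T = 0.4192 − 0.3960 = 0.0232 ⇒ 0.02
e^(−rT) = e^(−0.03·2) = 0.9418
N(−d₂) = N(-0.02) = 0.4920;  N(−d₁) = N(-0.42) = 0.3372
P = 143·0.9418·0.4920 − 147·0.3372 = 66.2613 − 49.5684 = 16.6929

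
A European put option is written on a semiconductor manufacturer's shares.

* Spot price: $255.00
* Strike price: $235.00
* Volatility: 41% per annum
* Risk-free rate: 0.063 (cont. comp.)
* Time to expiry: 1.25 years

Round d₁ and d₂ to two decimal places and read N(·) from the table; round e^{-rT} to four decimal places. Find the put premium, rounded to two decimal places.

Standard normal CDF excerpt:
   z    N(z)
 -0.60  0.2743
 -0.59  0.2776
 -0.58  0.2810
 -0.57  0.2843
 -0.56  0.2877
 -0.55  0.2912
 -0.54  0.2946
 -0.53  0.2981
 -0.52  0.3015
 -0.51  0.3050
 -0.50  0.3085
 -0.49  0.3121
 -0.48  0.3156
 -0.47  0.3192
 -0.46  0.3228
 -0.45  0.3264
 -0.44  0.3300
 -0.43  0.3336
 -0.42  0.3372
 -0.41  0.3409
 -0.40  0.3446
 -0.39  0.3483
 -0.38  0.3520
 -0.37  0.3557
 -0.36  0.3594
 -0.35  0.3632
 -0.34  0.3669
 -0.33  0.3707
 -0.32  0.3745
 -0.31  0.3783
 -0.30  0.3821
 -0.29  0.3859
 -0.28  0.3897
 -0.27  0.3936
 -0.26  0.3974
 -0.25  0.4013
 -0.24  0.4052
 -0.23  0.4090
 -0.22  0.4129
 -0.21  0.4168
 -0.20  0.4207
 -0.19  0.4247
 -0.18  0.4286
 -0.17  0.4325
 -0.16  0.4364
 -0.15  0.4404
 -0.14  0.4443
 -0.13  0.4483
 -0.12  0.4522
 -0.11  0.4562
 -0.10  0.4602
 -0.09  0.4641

$26.57

σ√T = 0.41 × 1.1180 = 0.4584
d₁ = [ln(255/235) + (0.063 + ½·0.41²)·1.25] / (σ√T) = (0.0817 + 0.1838) / 0.4584 = 0.5792 which rounds to 0.58
d₂ = 0.5792 − 0.4584 = 0.1208 which rounds to 0.12
e^(−rT) = e^(−0.063·1.25) = 0.9243
N(−d₂) = N(-0.12) = 0.4522;  N(−d₁) = N(-0.58) = 0.2810
P = 235·0.9243·0.4522 − 255·0.2810 = 98.2226 − 71.6550 = 26.5676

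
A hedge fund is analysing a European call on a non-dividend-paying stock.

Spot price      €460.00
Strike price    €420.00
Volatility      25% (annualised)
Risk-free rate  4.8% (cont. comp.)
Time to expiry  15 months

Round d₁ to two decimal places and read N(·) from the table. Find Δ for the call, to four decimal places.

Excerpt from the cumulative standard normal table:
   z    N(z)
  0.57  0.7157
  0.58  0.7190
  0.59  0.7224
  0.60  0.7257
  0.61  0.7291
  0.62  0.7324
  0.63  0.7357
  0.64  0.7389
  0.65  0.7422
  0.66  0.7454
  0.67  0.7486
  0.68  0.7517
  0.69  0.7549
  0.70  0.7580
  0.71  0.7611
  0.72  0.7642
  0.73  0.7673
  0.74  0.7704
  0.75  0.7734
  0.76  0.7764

0.7517

T = 1.25;  σ√T = 0.2795
d₁ = [ln(460/420) + (0.048 + 0.25²/2)·1.25] / 0.2795 = [0.0910 + 0.0991] / 0.2795 = 0.6799 which rounds to 0.68
N(d₁) = N(0.68) = 0.7517
Δ_call = N(d₁) = 0.7517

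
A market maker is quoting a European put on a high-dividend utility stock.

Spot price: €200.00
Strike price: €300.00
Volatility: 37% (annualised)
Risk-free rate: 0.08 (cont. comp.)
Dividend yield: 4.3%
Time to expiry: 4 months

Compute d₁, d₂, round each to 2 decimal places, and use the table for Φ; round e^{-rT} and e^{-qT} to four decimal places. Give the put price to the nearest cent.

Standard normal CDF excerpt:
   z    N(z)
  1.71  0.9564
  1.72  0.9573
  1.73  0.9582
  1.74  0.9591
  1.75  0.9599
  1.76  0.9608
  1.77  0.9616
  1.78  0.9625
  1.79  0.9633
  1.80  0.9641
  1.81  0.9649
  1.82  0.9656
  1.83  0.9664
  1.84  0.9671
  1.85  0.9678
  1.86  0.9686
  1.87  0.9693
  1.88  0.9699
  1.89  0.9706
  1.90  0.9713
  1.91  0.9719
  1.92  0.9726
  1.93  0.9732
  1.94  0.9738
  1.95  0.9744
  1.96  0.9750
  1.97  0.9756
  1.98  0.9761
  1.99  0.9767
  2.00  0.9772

€95.71

σ√T = 0.37 × 0.5774 = 0.2136
d₁ = [ln(200/300) + (0.08 − 0.043 + 0.37²/2)·0.3333] / 0.2136 = [-0.4055 + 0.0352] / 0.2136 = -1.7335 ⇒ -1.73
d₂ = d₁ − σ√T = -1.7335 − 0.2136 = -1.9471 ⇒ -1.95
e^(−qT) = e^(−0.043·0.3333) = 0.9858;  e^(−rT) = e^(−0.08·0.3333) = 0.9737
N(−d₂) = N(1.95) = 0.9744;  N(−d₁) = N(1.73) = 0.9582
P = 300·0.9737·0.9744 − 200·0.9858·0.9582 = 284.6320 − 188.9187 = 95.7133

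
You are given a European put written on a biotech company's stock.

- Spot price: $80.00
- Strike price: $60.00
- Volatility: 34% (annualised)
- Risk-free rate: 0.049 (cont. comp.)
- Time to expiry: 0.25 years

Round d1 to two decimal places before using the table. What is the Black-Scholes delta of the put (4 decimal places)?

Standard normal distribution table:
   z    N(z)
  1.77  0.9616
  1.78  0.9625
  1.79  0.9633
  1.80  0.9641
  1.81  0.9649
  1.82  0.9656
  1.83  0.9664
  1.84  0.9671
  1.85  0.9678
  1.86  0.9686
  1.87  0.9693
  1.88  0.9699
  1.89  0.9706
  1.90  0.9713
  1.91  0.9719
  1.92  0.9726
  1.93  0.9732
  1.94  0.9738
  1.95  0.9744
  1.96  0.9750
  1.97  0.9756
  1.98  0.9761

-0.0322

T = 0.25;  σ√T = 0.1700
d₁ = [ln(80/60) + (0.049 + 0.34²/2)·0.25] / 0.1700 = [0.2877 + 0.0267] / 0.1700 = 1.8493 → 1.85
N(d₁) = N(1.85) = 0.9678
Δ_put = N(d₁) − 1 = 0.9678 − 1 = -0.0322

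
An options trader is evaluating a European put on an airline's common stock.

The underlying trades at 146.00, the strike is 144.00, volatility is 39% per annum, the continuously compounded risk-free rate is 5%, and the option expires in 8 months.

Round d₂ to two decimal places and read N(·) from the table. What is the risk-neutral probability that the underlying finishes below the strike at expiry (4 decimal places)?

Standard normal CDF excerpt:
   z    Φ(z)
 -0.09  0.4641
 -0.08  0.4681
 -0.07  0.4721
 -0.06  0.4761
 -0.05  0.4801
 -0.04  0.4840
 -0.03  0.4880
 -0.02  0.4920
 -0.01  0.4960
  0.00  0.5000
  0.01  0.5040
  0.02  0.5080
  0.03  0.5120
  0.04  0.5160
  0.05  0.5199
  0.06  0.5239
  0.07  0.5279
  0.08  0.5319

T = 0.6667;  σ√T = 0.3184
d₁ = [ln(146/144) + (0.05 + ½·0.39²)·0.6667] / (σ√T) = (0.0138 + 0.0840) / 0.3184 = 0.3072 ⇒ 0.31
d₂ = 0.3072 − 0.3184 = -0.0112 ⇒ -0.01
Risk-neutral Pr[S_T < K] = N(−d₂) = N(0.01) = 0.5040

0.5040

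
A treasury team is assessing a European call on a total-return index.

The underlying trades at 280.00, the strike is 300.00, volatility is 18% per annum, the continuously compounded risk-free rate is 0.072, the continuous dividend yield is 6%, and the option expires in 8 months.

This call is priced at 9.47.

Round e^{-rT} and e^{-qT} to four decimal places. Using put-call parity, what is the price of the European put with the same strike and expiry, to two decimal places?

26.38

e^(−qT) = e^(−0.06·0.6667) = 0.9608;  e^(−rT) = e^(−0.072·0.6667) = 0.9531
Put-call parity: C − P = S·e^(−qT) − K·e^(−rT) = 280·0.9608 − 300·0.9531 = 269.0240 − 285.9300 = -16.9060
P = C − (C − P) = 9.47 − (-16.9060) = 26.3760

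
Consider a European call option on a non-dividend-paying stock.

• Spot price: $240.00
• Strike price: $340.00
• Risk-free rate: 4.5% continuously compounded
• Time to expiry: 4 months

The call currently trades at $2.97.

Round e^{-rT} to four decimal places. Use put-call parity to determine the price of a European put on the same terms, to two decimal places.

e^(−rT) = e^(−0.045·0.3333) = 0.9851
Put-call parity: C − P = S − K·e^(−rT) = 240 − 340·0.9851 = 240 − 334.9340 = -94.9340
P = C − (C − P) = 2.97 − (-94.9340) = 97.9040

$97.90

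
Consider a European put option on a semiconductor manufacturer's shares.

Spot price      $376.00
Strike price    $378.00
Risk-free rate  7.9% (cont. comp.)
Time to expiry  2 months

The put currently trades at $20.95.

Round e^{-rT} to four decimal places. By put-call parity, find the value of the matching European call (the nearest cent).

$23.90

e^(−rT) = e^(−0.079·0.1667) = 0.9869
Put-call parity: C − P = S − K·e^(−rT) = 376 − 378·0.9869 = 376 − 373.0482 = 2.9518
C = P + (C − P) = 20.95 + (2.9518) = 23.9018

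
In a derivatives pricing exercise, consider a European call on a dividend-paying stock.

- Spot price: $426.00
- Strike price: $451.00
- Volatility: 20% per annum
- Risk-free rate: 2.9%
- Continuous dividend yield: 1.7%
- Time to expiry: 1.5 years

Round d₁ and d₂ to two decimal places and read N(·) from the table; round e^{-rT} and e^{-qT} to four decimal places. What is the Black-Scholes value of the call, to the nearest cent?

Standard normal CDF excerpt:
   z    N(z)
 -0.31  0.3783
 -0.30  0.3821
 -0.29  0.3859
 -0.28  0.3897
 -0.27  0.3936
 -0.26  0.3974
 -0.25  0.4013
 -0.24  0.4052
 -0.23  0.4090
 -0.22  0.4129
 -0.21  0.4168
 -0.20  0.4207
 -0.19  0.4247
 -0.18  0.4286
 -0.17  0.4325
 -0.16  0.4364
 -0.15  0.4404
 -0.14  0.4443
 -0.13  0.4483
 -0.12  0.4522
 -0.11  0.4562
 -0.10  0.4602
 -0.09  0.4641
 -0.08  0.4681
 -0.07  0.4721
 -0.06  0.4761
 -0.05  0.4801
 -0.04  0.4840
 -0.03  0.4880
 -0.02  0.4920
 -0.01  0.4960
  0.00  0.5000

σ√T = 0.2·√1.5 = 0.2449
ln(S/K) + (r − q + σ²/2)T = ln(426/451) + (0.029 − 0.017 + 0.2²/2)·1.5 = -0.0570 + 0.0480 = -0.0090
d₁ = -0.0090 / 0.2449 = -0.0369 ⇒ -0.04
d₂ = d₁ − σ√T = -0.0369 − 0.2449 = -0.2818 ⇒ -0.28
e^(−qT) = e^(−0.017·1.5) = 0.9748;  e^(−rT) = e^(−0.029·1.5) = 0.9574
N(d₁) = N(-0.04) = 0.4840;  N(d₂) = N(-0.28) = 0.3897
C = 426·0.9748·0.4840 − 451·0.9574·0.3897 = 200.9882 − 168.2675 = 32.7206

$32.72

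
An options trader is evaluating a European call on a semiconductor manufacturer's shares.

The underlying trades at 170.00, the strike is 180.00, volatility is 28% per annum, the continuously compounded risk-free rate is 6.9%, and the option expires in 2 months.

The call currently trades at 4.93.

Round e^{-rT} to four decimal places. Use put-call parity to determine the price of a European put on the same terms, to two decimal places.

exp(−rT) = exp(−0.069·0.1667) = 0.9886
Put-call parity: C − P = S − K·e^(−rT) = 170 − 180·0.9886 = 170 − 177.9480 = -7.9480
P = C − (C − P) = 4.93 − (-7.9480) = 12.8780

12.88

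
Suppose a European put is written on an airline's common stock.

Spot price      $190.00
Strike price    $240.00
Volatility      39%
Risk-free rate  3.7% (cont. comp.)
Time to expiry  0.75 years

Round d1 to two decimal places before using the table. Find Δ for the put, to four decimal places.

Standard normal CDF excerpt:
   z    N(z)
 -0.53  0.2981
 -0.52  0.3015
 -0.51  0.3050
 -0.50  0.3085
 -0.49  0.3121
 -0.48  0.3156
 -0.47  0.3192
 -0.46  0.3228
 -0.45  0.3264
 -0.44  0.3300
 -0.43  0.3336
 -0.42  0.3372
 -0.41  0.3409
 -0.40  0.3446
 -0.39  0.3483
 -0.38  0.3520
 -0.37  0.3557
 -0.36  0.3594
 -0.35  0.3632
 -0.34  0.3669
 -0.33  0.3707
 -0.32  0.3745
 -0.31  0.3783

σ√T = 0.39 × 0.8660 = 0.3377
d₁ = [ln(190/240) + (0.037 + ½·0.39²)·0.75] / (σ√T) = (-0.2336 + 0.0848) / 0.3377 = -0.4406 which rounds to -0.44
N(d₁) = N(-0.44) = 0.3300
Δ_put = N(d₁) − 1 = 0.3300 − 1 = -0.6700

-0.6700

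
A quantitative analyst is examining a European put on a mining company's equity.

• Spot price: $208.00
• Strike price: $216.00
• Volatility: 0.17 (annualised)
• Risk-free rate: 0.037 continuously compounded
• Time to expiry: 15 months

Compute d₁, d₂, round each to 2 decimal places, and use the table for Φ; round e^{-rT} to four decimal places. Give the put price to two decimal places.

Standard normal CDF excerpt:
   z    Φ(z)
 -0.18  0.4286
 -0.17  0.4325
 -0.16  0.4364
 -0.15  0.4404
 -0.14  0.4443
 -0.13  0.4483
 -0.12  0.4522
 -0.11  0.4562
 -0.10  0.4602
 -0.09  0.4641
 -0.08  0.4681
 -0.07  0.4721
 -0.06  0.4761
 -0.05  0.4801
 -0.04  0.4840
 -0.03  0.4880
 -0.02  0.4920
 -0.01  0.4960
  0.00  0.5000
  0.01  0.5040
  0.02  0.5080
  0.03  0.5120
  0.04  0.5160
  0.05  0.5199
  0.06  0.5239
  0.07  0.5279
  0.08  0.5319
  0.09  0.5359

$14.81

σ√T = 0.17·√1.25 = 0.1901
d₁ = [ln(208/216) + (0.037 + 0.17²/2)·1.25] / 0.1901 = [-0.0377 + 0.0643] / 0.1901 = 0.1398 → 0.14
d₂ = d₁ − σ√T = 0.1398 − 0.1901 = -0.0503 → -0.05
exp(−rT) = exp(−0.037·1.25) = 0.9548
N(−d₂) = N(0.05) = 0.5199;  N(−d₁) = N(-0.14) = 0.4443
P = 216·0.9548·0.5199 − 208·0.4443 = 107.2225 − 92.4144 = 14.8081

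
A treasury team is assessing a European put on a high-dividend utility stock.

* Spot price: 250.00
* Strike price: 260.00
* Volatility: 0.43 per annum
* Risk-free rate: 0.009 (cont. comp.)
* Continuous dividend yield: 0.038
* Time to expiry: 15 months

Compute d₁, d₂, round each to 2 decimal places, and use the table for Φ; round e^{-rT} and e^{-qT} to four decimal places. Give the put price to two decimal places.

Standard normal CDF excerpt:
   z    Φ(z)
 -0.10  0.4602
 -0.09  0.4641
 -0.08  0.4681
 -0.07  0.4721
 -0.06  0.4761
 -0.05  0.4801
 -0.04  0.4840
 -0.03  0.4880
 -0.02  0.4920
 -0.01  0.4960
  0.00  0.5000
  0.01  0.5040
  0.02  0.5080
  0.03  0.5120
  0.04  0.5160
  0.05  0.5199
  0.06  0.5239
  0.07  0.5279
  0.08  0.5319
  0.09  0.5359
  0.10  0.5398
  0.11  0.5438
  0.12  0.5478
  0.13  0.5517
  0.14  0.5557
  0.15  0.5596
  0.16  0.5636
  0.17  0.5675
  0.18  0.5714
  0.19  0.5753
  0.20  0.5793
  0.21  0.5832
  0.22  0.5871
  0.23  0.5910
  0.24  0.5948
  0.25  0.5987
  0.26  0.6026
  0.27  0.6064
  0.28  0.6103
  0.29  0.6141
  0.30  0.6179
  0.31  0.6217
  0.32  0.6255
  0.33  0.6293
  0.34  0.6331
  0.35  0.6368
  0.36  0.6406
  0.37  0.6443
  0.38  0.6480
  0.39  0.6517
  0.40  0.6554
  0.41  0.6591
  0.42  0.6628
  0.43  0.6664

σ√T = 0.43 × 1.1180 = 0.4808
d₁ = [ln(250/260) + (0.009 − 0.038 + 0.43²/2)·1.25] / 0.4808 = [-0.0392 + 0.0793] / 0.4808 = 0.0834 ≈ 0.08
d₂ = d₁ − σ√T = 0.0834 − 0.4808 = -0.3974 ≈ -0.40
e^(−qT) = e^(−0.038·1.25) = 0.9536;  e^(−rT) = e^(−0.009·1.25) = 0.9888
N(−d₂) = N(0.40) = 0.6554;  N(−d₁) = N(-0.08) = 0.4681
P = 260·0.9888·0.6554 − 250·0.9536·0.4681 = 168.4955 − 111.5950 = 56.9004

56.90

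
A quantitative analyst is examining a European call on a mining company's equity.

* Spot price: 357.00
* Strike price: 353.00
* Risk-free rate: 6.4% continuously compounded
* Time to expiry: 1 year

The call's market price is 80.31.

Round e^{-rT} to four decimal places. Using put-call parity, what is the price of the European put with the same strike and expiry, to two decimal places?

54.42

e^(−rT) = e^(−0.064·1) = 0.9380
Put-call parity: C − P = S − K·e^(−rT) = 357 − 353·0.9380 = 357 − 331.1140 = 25.8860
P = C − (C − P) = 80.31 − (25.8860) = 54.4240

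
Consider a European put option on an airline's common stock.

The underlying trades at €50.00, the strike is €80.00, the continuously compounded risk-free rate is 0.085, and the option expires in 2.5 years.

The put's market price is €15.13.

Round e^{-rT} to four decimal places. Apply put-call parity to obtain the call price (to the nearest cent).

€0.44

e^(−rT) = e^(−0.085·2.5) = 0.8086
Put-call parity: C − P = S − K·e^(−rT) = 50 − 80·0.8086 = 50 − 64.6880 = -14.6880
C = P + (C − P) = 15.13 + (-14.6880) = 0.4420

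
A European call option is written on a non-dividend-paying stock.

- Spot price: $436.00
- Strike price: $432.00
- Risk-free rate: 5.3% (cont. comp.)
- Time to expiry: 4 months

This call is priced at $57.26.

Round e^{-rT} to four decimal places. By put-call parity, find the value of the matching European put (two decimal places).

$45.70

e^(−rT) = e^(−0.053·0.3333) = 0.9825
Put-call parity: C − P = S − K·e^(−rT) = 436 − 432·0.9825 = 436 − 424.4400 = 11.5600
P = C − (C − P) = 57.26 − (11.5600) = 45.7000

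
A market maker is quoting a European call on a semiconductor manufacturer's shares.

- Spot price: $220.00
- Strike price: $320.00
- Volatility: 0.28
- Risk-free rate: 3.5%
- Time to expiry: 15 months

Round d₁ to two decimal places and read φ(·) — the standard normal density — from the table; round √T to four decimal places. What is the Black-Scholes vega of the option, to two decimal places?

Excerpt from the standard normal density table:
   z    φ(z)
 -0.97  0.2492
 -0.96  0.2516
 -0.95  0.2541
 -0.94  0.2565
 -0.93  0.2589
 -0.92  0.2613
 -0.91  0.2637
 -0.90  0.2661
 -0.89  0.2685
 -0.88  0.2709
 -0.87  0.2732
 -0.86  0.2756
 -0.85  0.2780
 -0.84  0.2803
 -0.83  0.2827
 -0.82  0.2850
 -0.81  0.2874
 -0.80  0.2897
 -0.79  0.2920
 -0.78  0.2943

σ√T = 0.28 × 1.1180 = 0.3130
ln(S/K) + (r + σ²/2)T = ln(220/320) + (0.035 + 0.28²/2)·1.25 = -0.3747 + 0.0928 = -0.2819
d₁ = -0.2819 / 0.3130 = -0.9006 ⇒ -0.90
√T = √1.25 = 1.1180
φ(d₁) = φ(-0.90) = 0.2661
vega = S·φ(d₁)·√T = 220·0.2661·1.1180 = 65.4500

65.45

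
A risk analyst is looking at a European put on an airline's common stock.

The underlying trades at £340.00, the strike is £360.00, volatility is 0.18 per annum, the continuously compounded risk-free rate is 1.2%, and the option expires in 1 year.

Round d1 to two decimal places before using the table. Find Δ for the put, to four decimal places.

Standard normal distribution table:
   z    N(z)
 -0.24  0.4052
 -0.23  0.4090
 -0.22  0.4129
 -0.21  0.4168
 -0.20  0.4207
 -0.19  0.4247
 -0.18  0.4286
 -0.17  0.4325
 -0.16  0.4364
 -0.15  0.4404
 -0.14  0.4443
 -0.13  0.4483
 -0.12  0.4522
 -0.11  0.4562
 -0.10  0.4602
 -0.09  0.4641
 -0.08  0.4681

-0.5636

σ√T = 0.18 × 1.0000 = 0.1800
ln(S/K) + (r + σ²/2)T = ln(340/360) + (0.012 + 0.18²/2)·1 = -0.0572 + 0.0282 = -0.0290
d₁ = -0.0290 / 0.1800 = -0.1609 which rounds to -0.16
N(d₁) = N(-0.16) = 0.4364
Δ_put = N(d₁) − 1 = 0.4364 − 1 = -0.5636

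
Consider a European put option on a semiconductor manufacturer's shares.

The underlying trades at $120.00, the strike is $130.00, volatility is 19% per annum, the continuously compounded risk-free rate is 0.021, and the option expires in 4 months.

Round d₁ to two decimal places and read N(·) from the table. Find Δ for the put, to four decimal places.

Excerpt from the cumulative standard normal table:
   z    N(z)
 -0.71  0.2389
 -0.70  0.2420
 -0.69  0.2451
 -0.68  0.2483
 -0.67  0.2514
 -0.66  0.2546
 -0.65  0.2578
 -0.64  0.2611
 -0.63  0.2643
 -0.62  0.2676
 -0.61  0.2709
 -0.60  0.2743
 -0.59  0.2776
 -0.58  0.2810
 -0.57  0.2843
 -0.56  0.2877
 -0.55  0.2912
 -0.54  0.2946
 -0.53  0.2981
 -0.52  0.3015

-0.7291

σ√T = 0.19·√0.3333 = 0.1097
ln(S/K) + (r + σ²/2)T = ln(120/130) + (0.021 + 0.19²/2)·0.3333 = -0.0800 + 0.0130 = -0.0670
d₁ = -0.0670 / 0.1097 = -0.6110 ≈ -0.61
N(d₁) = N(-0.61) = 0.2709
Δ_put = N(d₁) − 1 = 0.2709 − 1 = -0.7291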